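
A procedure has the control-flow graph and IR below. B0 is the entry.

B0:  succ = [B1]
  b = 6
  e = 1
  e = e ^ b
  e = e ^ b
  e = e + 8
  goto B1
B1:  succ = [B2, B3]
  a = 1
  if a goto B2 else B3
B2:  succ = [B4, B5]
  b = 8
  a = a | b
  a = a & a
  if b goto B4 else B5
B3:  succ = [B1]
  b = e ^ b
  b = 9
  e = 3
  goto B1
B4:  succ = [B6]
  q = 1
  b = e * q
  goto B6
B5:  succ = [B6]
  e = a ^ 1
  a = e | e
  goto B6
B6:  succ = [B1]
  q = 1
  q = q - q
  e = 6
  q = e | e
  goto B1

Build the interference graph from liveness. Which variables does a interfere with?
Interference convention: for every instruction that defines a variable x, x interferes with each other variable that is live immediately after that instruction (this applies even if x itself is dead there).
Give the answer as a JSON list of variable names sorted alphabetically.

Block summaries:
  B0: def={b,e} ue=∅
  B1: def={a} ue=∅
  B2: def={a,b} ue={a}
  B3: def={b,e} ue={b,e}
  B4: def={b,q} ue={e}
  B5: def={a,e} ue={a}
  B6: def={e,q} ue=∅

Liveness:
  B0 li=∅ lo={b,e}
  B1 li={b,e} lo={a,b,e}
  B2 li={a,e} lo={a,b,e}
  B3 li={b,e} lo={b,e}
  B4 li={e} lo={b}
  B5 li={a,b} lo={b}
  B6 li={b} lo={b,e}

Conflict graph:
  a: {b,e}
  b: {a,e,q}
  e: {a,b,q}
  q: {b,e}

N(a) = ["b", "e"]

Answer: ["b", "e"]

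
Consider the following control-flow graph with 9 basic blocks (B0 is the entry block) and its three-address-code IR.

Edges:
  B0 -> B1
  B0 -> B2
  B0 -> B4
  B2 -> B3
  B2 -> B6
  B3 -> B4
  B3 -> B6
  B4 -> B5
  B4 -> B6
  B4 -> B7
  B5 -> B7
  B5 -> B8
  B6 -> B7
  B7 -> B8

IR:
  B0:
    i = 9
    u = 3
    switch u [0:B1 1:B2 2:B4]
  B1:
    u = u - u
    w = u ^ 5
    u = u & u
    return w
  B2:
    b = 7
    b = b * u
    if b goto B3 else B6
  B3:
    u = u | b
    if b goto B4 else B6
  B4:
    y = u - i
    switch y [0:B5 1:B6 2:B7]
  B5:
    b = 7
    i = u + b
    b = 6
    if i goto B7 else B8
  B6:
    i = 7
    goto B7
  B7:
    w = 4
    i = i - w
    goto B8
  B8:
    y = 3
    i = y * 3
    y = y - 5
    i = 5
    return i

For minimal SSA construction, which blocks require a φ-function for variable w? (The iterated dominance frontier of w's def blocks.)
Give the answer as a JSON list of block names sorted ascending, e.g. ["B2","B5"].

idom tree: B1←B0 B2←B0 B3←B2 B4←B0 B5←B4 B6←B0 B7←B0 B8←B0
Dom at joins:
  B4: preds {B0,B3}: {B0} ∩ {B0,B2,B3} = {B0}; idom=B0
  B6: preds {B2,B3,B4}: {B0,B2} ∩ {B0,B2,B3} ∩ {B0,B4} = {B0}; idom=B0
  B7: preds {B4,B5,B6}: {B0,B4} ∩ {B0,B4,B5} ∩ {B0,B6} = {B0}; idom=B0
  B8: preds {B5,B7}: {B0,B4,B5} ∩ {B0,B7} = {B0}; idom=B0

DF derivation:
  B4←B0: walk · to B0
  B4←B3: walk B3→B2 to B0
  B6←B2: walk B2 to B0
  B6←B3: walk B3→B2 to B0
  B6←B4: walk B4 to B0
  B7←B4: walk B4 to B0
  B7←B5: walk B5→B4 to B0
  B7←B6: walk B6 to B0
  B8←B5: walk B5→B4 to B0
  B8←B7: walk B7 to B0
  B0: DF=∅
  B1: DF=∅
  B2: DF={B4,B6}
  B3: DF={B4,B6}
  B4: DF={B6,B7,B8}
  B5: DF={B7,B8}
  B6: DF={B7}
  B7: DF={B8}
  B8: DF=∅

φ for w: defs {B1,B7}
  DF⁺ = {B8}

Answer: ["B8"]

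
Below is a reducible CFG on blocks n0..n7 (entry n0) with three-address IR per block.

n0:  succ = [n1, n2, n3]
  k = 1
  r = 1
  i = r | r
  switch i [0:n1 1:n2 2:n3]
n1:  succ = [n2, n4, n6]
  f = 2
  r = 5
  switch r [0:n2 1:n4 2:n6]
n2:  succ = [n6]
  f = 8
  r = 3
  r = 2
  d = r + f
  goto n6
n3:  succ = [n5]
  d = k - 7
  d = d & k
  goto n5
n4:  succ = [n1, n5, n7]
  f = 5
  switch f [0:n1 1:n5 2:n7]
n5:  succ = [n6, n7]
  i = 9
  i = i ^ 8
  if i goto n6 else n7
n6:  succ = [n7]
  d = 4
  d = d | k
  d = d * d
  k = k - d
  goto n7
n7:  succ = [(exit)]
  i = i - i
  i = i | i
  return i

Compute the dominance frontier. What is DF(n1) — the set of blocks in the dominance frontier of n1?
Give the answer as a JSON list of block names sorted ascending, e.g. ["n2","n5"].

Answer: ["n1", "n2", "n5", "n6", "n7"]

Working:
idom tree: n1←n0 n2←n0 n3←n0 n4←n1 n5←n0 n6←n0 n7←n0
Join-block Dom:
  n1: preds {n0,n4}: {n0} ∩ {n0,n1,n4} = {n0}; idom=n0
  n2: preds {n0,n1}: {n0} ∩ {n0,n1} = {n0}; idom=n0
  n5: preds {n3,n4}: {n0,n3} ∩ {n0,n1,n4} = {n0}; idom=n0
  n6: preds {n1,n2,n5}: {n0,n1} ∩ {n0,n2} ∩ {n0,n5} = {n0}; idom=n0
  n7: preds {n4,n5,n6}: {n0,n1,n4} ∩ {n0,n5} ∩ {n0,n6} = {n0}; idom=n0

Frontier:
  n1←n0: walk · to n0
  n1←n4: walk n4→n1 to n0
  n2←n0: walk · to n0
  n2←n1: walk n1 to n0
  n5←n3: walk n3 to n0
  n5←n4: walk n4→n1 to n0
  n6←n1: walk n1 to n0
  n6←n2: walk n2 to n0
  n6←n5: walk n5 to n0
  n7←n4: walk n4→n1 to n0
  n7←n5: walk n5 to n0
  n7←n6: walk n6 to n0
  n0: DF=∅
  n1: DF={n1,n2,n5,n6,n7}
  n2: DF={n6}
  n3: DF={n5}
  n4: DF={n1,n5,n7}
  n5: DF={n6,n7}
  n6: DF={n7}
  n7: DF=∅

DF(n1) = ["n1", "n2", "n5", "n6", "n7"]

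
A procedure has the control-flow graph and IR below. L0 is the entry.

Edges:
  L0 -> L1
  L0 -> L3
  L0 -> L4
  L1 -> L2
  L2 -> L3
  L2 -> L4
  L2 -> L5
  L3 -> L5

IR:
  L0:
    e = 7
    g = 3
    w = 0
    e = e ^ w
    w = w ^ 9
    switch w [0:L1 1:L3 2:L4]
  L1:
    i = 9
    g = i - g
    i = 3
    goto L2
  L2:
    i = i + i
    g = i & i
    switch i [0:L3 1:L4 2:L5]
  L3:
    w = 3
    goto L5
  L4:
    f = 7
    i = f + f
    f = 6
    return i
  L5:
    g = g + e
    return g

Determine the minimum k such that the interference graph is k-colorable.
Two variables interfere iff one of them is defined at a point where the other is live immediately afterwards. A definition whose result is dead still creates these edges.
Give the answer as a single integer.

Block summaries:
  L0: def={e,g,w} ue=∅
  L1: def={g,i} ue={g}
  L2: def={g,i} ue={i}
  L3: def={w} ue=∅
  L4: def={f,i} ue=∅
  L5: def={g} ue={e,g}

Liveness:
  L0: in=∅ out={e,g}
  L1: in={e,g} out={e,i}
  L2: in={e,i} out={e,g}
  L3: in={e,g} out={e,g}
  L4: in=∅ out=∅
  L5: in={e,g} out=∅

Interference:
  e — {g,i,w}
  f — {i}
  g — {e,i,w}
  i — {e,f,g}
  w — {e,g}

Colouring:
  {e,g,i} pairwise interfere (3-clique) ⇒ χ ≥ 3
  3-colouring: c0={e,f}  c1={g}  c2={i,w}
  χ = 3

Answer: 3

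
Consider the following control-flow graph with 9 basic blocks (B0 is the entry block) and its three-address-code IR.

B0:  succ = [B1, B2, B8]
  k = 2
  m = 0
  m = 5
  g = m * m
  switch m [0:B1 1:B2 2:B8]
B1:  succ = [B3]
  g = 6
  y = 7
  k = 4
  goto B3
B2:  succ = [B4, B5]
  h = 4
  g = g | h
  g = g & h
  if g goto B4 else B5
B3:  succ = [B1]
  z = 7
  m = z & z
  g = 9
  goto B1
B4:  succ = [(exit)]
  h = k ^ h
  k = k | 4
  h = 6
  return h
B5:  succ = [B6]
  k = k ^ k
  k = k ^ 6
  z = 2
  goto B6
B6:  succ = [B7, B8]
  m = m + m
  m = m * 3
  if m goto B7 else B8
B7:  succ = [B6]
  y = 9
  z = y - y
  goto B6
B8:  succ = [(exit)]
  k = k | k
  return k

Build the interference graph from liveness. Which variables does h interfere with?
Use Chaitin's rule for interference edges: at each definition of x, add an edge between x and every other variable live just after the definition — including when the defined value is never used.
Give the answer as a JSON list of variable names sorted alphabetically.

Answer: ["g", "k", "m"]

Working:
def/use:
  B0: def={g,k,m} ue=∅
  B1: def={g,k,y} ue=∅
  B2: def={g,h} ue={g}
  B3: def={g,m,z} ue=∅
  B4: def={h,k} ue={h,k}
  B5: def={k,z} ue={k}
  B6: def={m} ue={m}
  B7: def={y,z} ue=∅
  B8: def={k} ue={k}

Live sets:
  live B0: ∅→{g,k,m}
  live B1: ∅→∅
  live B2: {g,k,m}→{h,k,m}
  live B3: ∅→∅
  live B4: {h,k}→∅
  live B5: {k,m}→{k,m}
  live B6: {k,m}→{k,m}
  live B7: {k,m}→{k,m}
  live B8: {k}→∅

Interfere edges:
  g — {h,k,m}
  h — {g,k,m}
  k — {g,h,m,y,z}
  m — {g,h,k,y,z}
  y — {k,m}
  z — {k,m}

N(h) = ["g", "k", "m"]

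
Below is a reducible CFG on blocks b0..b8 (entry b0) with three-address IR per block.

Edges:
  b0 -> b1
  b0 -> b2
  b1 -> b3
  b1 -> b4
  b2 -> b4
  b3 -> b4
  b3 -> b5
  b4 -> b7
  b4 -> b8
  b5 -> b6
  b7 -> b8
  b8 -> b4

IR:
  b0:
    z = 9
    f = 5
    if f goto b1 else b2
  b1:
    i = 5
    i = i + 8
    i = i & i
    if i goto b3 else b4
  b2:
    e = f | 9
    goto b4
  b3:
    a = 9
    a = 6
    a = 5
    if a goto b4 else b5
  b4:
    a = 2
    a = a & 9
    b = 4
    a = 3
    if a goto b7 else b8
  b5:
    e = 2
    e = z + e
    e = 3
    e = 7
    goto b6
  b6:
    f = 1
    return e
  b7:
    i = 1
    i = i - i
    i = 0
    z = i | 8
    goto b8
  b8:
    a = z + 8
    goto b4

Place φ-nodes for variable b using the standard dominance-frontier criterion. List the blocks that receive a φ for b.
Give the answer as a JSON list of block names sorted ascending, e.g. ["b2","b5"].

idom tree: b1←b0 b2←b0 b3←b1 b4←b0 b5←b3 b6←b5 b7←b4 b8←b4
Join-block Dom:
  b4: preds {b1,b2,b3,b8}: {b0,b1} ∩ {b0,b2} ∩ {b0,b1,b3} ∩ {b0,b4,b8} = {b0}; idom=b0
  b8: preds {b4,b7}: {b0,b4} ∩ {b0,b4,b7} = {b0,b4}; idom=b4

Frontier:
  join b4 pred b1: b1 stop@b0
  join b4 pred b2: b2 stop@b0
  join b4 pred b3: b3→b1 stop@b0
  join b4 pred b8: b8→b4 stop@b0
  join b8 pred b4: · stop@b4
  join b8 pred b7: b7 stop@b4
  b0: DF=∅
  b1: DF={b4}
  b2: DF={b4}
  b3: DF={b4}
  b4: DF={b4}
  b5: DF=∅
  b6: DF=∅
  b7: DF={b8}
  b8: DF={b4}

φ for b: defs {b4}
  DF⁺ = {b4}

Answer: ["b4"]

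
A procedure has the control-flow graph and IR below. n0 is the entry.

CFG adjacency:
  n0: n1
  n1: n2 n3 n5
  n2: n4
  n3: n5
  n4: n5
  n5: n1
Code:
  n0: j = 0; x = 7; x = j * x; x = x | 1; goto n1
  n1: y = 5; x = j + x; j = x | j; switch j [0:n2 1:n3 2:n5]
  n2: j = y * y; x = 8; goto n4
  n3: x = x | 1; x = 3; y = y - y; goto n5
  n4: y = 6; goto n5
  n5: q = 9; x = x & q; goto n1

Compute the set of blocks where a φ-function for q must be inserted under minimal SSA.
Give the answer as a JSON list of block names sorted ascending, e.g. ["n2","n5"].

idom tree: n1←n0 n2←n1 n3←n1 n4←n2 n5←n1
Join-block Dom:
  n1: preds {n0,n5}: {n0} ∩ {n0,n1,n5} = {n0}; idom=n0
  n5: preds {n1,n3,n4}: {n0,n1} ∩ {n0,n1,n3} ∩ {n0,n1,n2,n4} = {n0,n1}; idom=n1

DF walk-up:
  join n1 pred n0: · stop@n0
  join n1 pred n5: n5→n1 stop@n0
  join n5 pred n1: · stop@n1
  join n5 pred n3: n3 stop@n1
  join n5 pred n4: n4→n2 stop@n1
  DF(n0)=∅
  DF(n1)={n1}
  DF(n2)={n5}
  DF(n3)={n5}
  DF(n4)={n5}
  DF(n5)={n1}

φ for q: defs {n5}
  DF⁺ = {n1}

Answer: ["n1"]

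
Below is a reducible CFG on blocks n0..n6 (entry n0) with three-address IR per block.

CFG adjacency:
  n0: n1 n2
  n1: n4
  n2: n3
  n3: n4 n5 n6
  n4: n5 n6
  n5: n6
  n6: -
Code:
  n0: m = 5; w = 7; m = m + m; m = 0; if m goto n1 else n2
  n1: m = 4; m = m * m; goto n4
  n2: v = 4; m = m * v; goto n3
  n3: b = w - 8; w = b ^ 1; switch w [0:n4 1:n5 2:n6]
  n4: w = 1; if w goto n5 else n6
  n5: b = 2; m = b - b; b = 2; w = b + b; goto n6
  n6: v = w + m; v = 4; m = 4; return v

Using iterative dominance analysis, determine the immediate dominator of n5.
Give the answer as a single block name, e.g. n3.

idom tree: n1←n0 n2←n0 n3←n2 n4←n0 n5←n0 n6←n0
Dom at joins:
  n4: preds {n1,n3}: {n0,n1} ∩ {n0,n2,n3} = {n0}; idom=n0
  n5: preds {n3,n4}: {n0,n2,n3} ∩ {n0,n4} = {n0}; idom=n0
  n6: preds {n3,n4,n5}: {n0,n2,n3} ∩ {n0,n4} ∩ {n0,n5} = {n0}; idom=n0

idom(n5) = n0

Answer: n0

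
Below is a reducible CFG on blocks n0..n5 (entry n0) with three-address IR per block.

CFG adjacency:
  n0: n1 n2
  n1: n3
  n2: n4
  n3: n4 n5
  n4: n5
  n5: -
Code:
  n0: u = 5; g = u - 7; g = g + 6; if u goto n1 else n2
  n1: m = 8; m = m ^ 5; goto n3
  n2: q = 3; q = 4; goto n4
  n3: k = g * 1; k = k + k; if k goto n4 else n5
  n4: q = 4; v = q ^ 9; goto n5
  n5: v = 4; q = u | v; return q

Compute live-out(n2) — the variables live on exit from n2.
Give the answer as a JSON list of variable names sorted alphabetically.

Answer: ["u"]

Working:
def/use:
  n0: def={g,u} ue=∅
  n1: def={m} ue=∅
  n2: def={q} ue=∅
  n3: def={k} ue={g}
  n4: def={q,v} ue=∅
  n5: def={q,v} ue={u}

Live sets:
  live n0: ∅→{g,u}
  live n1: {g,u}→{g,u}
  live n2: {u}→{u}
  live n3: {g,u}→{u}
  live n4: {u}→{u}
  live n5: {u}→∅

live-out(n2) = ["u"]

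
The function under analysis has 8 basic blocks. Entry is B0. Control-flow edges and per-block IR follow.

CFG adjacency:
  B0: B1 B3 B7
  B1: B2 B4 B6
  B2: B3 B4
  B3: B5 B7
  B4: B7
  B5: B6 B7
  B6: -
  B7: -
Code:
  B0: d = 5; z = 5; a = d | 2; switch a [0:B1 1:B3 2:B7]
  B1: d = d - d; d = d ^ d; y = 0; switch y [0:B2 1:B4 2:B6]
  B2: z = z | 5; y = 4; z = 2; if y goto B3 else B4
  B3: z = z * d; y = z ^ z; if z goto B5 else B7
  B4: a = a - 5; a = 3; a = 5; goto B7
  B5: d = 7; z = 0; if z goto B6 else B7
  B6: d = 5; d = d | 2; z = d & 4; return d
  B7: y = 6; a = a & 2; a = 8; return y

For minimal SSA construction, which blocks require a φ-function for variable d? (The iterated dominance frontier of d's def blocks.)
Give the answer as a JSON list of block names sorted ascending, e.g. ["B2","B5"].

Answer: ["B3", "B6", "B7"]

Working:
idom tree: B1←B0 B2←B1 B3←B0 B4←B1 B5←B3 B6←B0 B7←B0
Dom at joins:
  B3: preds {B0,B2}: {B0} ∩ {B0,B1,B2} = {B0}; idom=B0
  B4: preds {B1,B2}: {B0,B1} ∩ {B0,B1,B2} = {B0,B1}; idom=B1
  B6: preds {B1,B5}: {B0,B1} ∩ {B0,B3,B5} = {B0}; idom=B0
  B7: preds {B0,B3,B4,B5}: {B0} ∩ {B0,B3} ∩ {B0,B1,B4} ∩ {B0,B3,B5} = {B0}; idom=B0

DF derivation:
  join B3 pred B0: · stop@B0
  join B3 pred B2: B2→B1 stop@B0
  join B4 pred B1: · stop@B1
  join B4 pred B2: B2 stop@B1
  join B6 pred B1: B1 stop@B0
  join B6 pred B5: B5→B3 stop@B0
  join B7 pred B0: · stop@B0
  join B7 pred B3: B3 stop@B0
  join B7 pred B4: B4→B1 stop@B0
  join B7 pred B5: B5→B3 stop@B0
  B0: DF=∅
  B1: DF={B3,B6,B7}
  B2: DF={B3,B4}
  B3: DF={B6,B7}
  B4: DF={B7}
  B5: DF={B6,B7}
  B6: DF=∅
  B7: DF=∅

φ for d: defs {B0,B1,B5,B6}
  DF⁺ = {B3,B6,B7}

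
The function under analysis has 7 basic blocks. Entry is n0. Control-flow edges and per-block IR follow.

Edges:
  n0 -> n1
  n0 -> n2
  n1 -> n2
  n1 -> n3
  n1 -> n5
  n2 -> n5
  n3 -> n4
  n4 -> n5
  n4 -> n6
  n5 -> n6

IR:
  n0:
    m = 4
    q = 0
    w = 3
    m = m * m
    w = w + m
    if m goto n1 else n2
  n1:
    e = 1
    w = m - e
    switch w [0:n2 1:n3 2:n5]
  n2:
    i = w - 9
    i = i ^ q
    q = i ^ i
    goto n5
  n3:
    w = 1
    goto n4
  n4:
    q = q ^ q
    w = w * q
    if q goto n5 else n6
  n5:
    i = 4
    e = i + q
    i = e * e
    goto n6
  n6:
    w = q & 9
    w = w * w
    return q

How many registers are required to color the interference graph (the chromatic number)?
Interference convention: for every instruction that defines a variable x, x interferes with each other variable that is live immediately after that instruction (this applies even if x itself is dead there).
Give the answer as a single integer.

Answer: 3

Derivation:
def/use:
  n0 def {m,q,w} use ∅
  n1 def {e,w} use {m}
  n2 def {i,q} use {q,w}
  n3 def {w} use ∅
  n4 def {q,w} use {q,w}
  n5 def {e,i} use {q}
  n6 def {w} use {q}

Backward fixpoint:
  n0: in=∅ out={m,q,w}
  n1: in={m,q} out={q,w}
  n2: in={q,w} out={q}
  n3: in={q} out={q,w}
  n4: in={q,w} out={q}
  n5: in={q} out={q}
  n6: in={q} out=∅

Interfere edges:
  e: {m,q}
  i: {q}
  m: {e,q,w}
  q: {e,i,m,w}
  w: {m,q}

Registers:
  clique {e,m,q} ⇒ need ≥ 3
  assign e→R2 i→R1 m→R1 q→R0 w→R2 — no edge inside a register ⇒ χ ≤ 3
  χ = 3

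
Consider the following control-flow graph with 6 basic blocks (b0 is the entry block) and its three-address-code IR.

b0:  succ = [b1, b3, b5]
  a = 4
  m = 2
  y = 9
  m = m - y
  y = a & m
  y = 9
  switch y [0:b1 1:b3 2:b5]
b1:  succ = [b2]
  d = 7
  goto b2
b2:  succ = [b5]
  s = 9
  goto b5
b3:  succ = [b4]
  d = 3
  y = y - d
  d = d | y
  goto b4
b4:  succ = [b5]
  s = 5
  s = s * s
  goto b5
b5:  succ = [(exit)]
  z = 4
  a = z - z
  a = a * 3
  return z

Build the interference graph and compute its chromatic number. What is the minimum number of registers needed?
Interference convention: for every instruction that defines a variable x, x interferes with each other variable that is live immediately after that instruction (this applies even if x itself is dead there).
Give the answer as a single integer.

Answer: 3

Analysis:
def/use:
  b0: def={a,m,y} ue=∅
  b1: def={d} ue=∅
  b2: def={s} ue=∅
  b3: def={d,y} ue={y}
  b4: def={s} ue=∅
  b5: def={a,z} ue=∅

Live sets:
  b0: in=∅ out={y}
  b1: in=∅ out=∅
  b2: in=∅ out=∅
  b3: in={y} out=∅
  b4: in=∅ out=∅
  b5: in=∅ out=∅

Conflict graph:
  a — {m,y,z}
  d — {y}
  m — {a,y}
  s — ∅
  y — {a,d,m}
  z — {a}

Chromatic number:
  clique {a,m,y} ⇒ need ≥ 3
  assign a→r0 d→r0 m→r2 s→r0 y→r1 z→r1 — no edge inside a register ⇒ χ ≤ 3
  χ = 3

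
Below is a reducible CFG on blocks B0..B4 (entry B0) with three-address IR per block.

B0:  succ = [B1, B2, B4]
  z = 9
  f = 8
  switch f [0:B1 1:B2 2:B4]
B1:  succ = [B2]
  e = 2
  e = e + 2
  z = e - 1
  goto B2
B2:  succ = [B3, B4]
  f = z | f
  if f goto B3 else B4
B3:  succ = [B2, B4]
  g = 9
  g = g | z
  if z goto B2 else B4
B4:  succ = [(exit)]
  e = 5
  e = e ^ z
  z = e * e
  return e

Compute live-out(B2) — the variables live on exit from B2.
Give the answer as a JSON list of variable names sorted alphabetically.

Answer: ["f", "z"]

Working:
Per-block:
  B0: def={f,z} ue=∅
  B1: def={e,z} ue=∅
  B2: def={f} ue={f,z}
  B3: def={g} ue={z}
  B4: def={e,z} ue={z}

Live sets:
  B0: in=∅ out={f,z}
  B1: in={f} out={f,z}
  B2: in={f,z} out={f,z}
  B3: in={f,z} out={f,z}
  B4: in={z} out=∅

live-out(B2) = ["f", "z"]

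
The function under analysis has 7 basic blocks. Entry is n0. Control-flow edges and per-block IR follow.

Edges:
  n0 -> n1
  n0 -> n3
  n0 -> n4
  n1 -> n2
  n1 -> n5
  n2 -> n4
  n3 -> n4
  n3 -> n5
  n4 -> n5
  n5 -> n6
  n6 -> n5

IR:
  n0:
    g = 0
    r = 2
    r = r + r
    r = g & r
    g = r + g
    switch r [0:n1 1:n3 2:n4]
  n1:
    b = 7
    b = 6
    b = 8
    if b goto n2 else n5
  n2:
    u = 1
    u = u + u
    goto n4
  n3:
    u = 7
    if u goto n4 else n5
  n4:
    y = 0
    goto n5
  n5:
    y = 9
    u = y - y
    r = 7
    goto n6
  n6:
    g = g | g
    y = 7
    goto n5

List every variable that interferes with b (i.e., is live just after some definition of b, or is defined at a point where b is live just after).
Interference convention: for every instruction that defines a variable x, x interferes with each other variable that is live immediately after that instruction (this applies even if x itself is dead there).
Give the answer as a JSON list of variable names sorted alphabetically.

Per-block:
  n0: def={g,r} ue=∅
  n1: def={b} ue=∅
  n2: def={u} ue=∅
  n3: def={u} ue=∅
  n4: def={y} ue=∅
  n5: def={r,u,y} ue=∅
  n6: def={g,y} ue={g}

Liveness:
  n0 li=∅ lo={g}
  n1 li={g} lo={g}
  n2 li={g} lo={g}
  n3 li={g} lo={g}
  n4 li={g} lo={g}
  n5 li={g} lo={g}
  n6 li={g} lo={g}

Interference:
  b: {g}
  g: {b,r,u,y}
  r: {g}
  u: {g}
  y: {g}

N(b) = ["g"]

Answer: ["g"]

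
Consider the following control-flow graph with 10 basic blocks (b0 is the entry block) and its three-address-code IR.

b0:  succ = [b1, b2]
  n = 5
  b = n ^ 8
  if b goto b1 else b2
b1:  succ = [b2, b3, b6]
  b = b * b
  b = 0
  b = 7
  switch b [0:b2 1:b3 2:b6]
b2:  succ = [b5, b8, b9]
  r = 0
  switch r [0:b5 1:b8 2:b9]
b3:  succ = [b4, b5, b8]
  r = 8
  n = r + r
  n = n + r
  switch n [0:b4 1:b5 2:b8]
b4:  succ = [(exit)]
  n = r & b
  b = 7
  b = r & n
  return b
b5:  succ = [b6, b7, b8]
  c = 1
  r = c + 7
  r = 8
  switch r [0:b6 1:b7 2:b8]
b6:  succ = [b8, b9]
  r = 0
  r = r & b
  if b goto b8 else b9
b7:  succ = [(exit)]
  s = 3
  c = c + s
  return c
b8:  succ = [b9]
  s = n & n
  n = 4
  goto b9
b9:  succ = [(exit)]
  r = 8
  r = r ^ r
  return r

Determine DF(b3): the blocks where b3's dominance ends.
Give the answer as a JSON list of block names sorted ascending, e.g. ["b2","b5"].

idom tree: b1←b0 b2←b0 b3←b1 b4←b3 b5←b0 b6←b0 b7←b5 b8←b0 b9←b0
Join-block Dom:
  b2: preds {b0,b1}: {b0} ∩ {b0,b1} = {b0}; idom=b0
  b5: preds {b2,b3}: {b0,b2} ∩ {b0,b1,b3} = {b0}; idom=b0
  b6: preds {b1,b5}: {b0,b1} ∩ {b0,b5} = {b0}; idom=b0
  b8: preds {b2,b3,b5,b6}: {b0,b2} ∩ {b0,b1,b3} ∩ {b0,b5} ∩ {b0,b6} = {b0}; idom=b0
  b9: preds {b2,b6,b8}: {b0,b2} ∩ {b0,b6} ∩ {b0,b8} = {b0}; idom=b0

DF walk-up:
  join b2 pred b0: · stop@b0
  join b2 pred b1: b1 stop@b0
  join b5 pred b2: b2 stop@b0
  join b5 pred b3: b3→b1 stop@b0
  join b6 pred b1: b1 stop@b0
  join b6 pred b5: b5 stop@b0
  join b8 pred b2: b2 stop@b0
  join b8 pred b3: b3→b1 stop@b0
  join b8 pred b5: b5 stop@b0
  join b8 pred b6: b6 stop@b0
  join b9 pred b2: b2 stop@b0
  join b9 pred b6: b6 stop@b0
  join b9 pred b8: b8 stop@b0
  b0 → ∅
  b1 → {b2,b5,b6,b8}
  b2 → {b5,b8,b9}
  b3 → {b5,b8}
  b4 → ∅
  b5 → {b6,b8}
  b6 → {b8,b9}
  b7 → ∅
  b8 → {b9}
  b9 → ∅

DF(b3) = ["b5", "b8"]

Answer: ["b5", "b8"]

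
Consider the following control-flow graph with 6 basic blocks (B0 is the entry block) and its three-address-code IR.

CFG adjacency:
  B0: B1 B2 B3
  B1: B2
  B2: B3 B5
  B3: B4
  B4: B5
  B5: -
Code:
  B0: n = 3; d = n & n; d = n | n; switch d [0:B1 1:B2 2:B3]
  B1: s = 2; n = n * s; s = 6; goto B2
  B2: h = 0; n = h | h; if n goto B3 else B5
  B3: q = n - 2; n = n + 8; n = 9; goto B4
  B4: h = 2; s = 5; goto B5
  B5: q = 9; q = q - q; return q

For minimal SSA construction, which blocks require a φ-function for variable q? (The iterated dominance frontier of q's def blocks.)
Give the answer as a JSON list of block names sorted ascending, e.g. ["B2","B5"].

idom tree: B1←B0 B2←B0 B3←B0 B4←B3 B5←B0
Dom∩ at merges:
  B2: preds {B0,B1}: {B0} ∩ {B0,B1} = {B0}; idom=B0
  B3: preds {B0,B2}: {B0} ∩ {B0,B2} = {B0}; idom=B0
  B5: preds {B2,B4}: {B0,B2} ∩ {B0,B3,B4} = {B0}; idom=B0

DF derivation:
  join B2 pred B0: · stop@B0
  join B2 pred B1: B1 stop@B0
  join B3 pred B0: · stop@B0
  join B3 pred B2: B2 stop@B0
  join B5 pred B2: B2 stop@B0
  join B5 pred B4: B4→B3 stop@B0
  B0 → ∅
  B1 → {B2}
  B2 → {B3,B5}
  B3 → {B5}
  B4 → {B5}
  B5 → ∅

φ for q: defs {B3,B5}
  DF⁺ = {B5}

Answer: ["B5"]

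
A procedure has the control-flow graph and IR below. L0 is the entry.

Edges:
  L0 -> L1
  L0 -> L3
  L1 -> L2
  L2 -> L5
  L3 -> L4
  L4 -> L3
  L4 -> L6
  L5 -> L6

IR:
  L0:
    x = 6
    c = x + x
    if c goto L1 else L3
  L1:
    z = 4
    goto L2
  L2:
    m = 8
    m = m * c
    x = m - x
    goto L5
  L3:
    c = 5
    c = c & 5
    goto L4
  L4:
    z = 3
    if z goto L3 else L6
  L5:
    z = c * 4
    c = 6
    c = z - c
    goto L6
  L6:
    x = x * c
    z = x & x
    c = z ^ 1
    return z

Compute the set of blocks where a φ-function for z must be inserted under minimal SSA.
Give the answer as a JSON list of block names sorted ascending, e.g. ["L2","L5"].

Answer: ["L3", "L6"]

Derivation:
idom tree: L1←L0 L2←L1 L3←L0 L4←L3 L5←L2 L6←L0
Dom at joins:
  L3: preds {L0,L4}: {L0} ∩ {L0,L3,L4} = {L0}; idom=L0
  L6: preds {L4,L5}: {L0,L3,L4} ∩ {L0,L1,L2,L5} = {L0}; idom=L0

DF walk-up:
  join L3 pred L0: · stop@L0
  join L3 pred L4: L4→L3 stop@L0
  join L6 pred L4: L4→L3 stop@L0
  join L6 pred L5: L5→L2→L1 stop@L0
  DF(L0)=∅
  DF(L1)={L6}
  DF(L2)={L6}
  DF(L3)={L3,L6}
  DF(L4)={L3,L6}
  DF(L5)={L6}
  DF(L6)=∅

φ for z: defs {L1,L4,L5,L6}
  DF⁺ = {L3,L6}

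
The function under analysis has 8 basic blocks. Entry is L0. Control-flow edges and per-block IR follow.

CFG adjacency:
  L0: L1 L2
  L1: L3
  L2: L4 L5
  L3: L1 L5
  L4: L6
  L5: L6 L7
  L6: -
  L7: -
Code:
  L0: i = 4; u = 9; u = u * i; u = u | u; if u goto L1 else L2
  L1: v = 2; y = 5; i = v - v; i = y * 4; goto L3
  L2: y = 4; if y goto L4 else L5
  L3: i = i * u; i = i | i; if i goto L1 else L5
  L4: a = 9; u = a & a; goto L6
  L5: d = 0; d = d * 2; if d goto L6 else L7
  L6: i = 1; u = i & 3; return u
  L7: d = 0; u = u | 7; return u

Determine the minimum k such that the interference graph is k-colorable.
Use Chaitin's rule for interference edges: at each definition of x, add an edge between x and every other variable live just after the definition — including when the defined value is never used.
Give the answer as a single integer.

Answer: 3

Working:
Per-block:
  L0: def={i,u} ue=∅
  L1: def={i,v,y} ue=∅
  L2: def={y} ue=∅
  L3: def={i} ue={i,u}
  L4: def={a,u} ue=∅
  L5: def={d} ue=∅
  L6: def={i,u} ue=∅
  L7: def={d,u} ue={u}

Live sets:
  L0: in=∅ out={u}
  L1: in={u} out={i,u}
  L2: in={u} out={u}
  L3: in={i,u} out={u}
  L4: in=∅ out=∅
  L5: in={u} out={u}
  L6: in=∅ out=∅
  L7: in={u} out=∅

Interfere edges:
  a — ∅
  d — {u}
  i — {u,y}
  u — {d,i,v,y}
  v — {u,y}
  y — {i,u,v}

Chromatic number:
  clique {i,u,y} ⇒ need ≥ 3
  3-colouring: R0={a,u}  R1={d,y}  R2={i,v}
  χ = 3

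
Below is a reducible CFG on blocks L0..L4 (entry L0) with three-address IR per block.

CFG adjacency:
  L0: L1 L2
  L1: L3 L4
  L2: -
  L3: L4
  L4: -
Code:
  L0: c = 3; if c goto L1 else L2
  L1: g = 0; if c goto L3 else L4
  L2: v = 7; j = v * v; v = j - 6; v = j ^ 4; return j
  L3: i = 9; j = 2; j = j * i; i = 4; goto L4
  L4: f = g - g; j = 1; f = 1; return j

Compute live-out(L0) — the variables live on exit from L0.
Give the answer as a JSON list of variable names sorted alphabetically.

def/use:
  L0: def={c} ue=∅
  L1: def={g} ue={c}
  L2: def={j,v} ue=∅
  L3: def={i,j} ue=∅
  L4: def={f,j} ue={g}

Live sets:
  live L0: ∅→{c}
  live L1: {c}→{g}
  live L2: ∅→∅
  live L3: {g}→{g}
  live L4: {g}→∅

live-out(L0) = ["c"]

Answer: ["c"]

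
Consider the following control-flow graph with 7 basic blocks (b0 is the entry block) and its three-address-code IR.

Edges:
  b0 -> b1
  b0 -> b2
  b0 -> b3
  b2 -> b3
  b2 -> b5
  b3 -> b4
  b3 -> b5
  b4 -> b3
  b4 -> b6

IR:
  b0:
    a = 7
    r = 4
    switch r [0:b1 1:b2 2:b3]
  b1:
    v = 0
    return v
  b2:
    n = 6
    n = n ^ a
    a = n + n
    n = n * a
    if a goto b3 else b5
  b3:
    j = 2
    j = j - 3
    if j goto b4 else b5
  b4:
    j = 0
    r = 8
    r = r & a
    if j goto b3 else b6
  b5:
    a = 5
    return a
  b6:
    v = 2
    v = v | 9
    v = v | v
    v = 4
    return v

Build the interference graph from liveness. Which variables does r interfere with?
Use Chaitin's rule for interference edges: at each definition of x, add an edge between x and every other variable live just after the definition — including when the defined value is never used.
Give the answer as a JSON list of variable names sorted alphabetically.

def/use:
  b0: def={a,r} ue=∅
  b1: def={v} ue=∅
  b2: def={a,n} ue={a}
  b3: def={j} ue=∅
  b4: def={j,r} ue={a}
  b5: def={a} ue=∅
  b6: def={v} ue=∅

Live sets:
  live b0: ∅→{a}
  live b1: ∅→∅
  live b2: {a}→{a}
  live b3: {a}→{a}
  live b4: {a}→{a}
  live b5: ∅→∅
  live b6: ∅→∅

Conflict graph:
  a↔{j,n,r}
  j↔{a,r}
  n↔{a}
  r↔{a,j}
  v↔∅

N(r) = ["a", "j"]

Answer: ["a", "j"]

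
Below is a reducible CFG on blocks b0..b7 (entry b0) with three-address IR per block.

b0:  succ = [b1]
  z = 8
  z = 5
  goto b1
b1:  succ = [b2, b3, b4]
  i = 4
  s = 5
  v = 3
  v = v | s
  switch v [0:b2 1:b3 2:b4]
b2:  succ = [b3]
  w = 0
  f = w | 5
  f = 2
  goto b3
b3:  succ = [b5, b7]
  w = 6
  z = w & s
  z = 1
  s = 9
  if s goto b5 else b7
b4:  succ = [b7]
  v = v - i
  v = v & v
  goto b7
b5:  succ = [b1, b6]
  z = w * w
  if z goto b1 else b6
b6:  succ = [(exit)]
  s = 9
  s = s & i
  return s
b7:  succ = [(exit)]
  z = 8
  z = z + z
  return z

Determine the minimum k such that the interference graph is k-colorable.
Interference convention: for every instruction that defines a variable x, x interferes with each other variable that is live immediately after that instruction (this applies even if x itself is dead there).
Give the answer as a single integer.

Block summaries:
  b0 def {z} use ∅
  b1 def {i,s,v} use ∅
  b2 def {f,w} use ∅
  b3 def {s,w,z} use {s}
  b4 def {v} use {i,v}
  b5 def {z} use {w}
  b6 def {s} use {i}
  b7 def {z} use ∅

Liveness:
  b0 li=∅ lo=∅
  b1 li=∅ lo={i,s,v}
  b2 li={i,s} lo={i,s}
  b3 li={i,s} lo={i,w}
  b4 li={i,v} lo=∅
  b5 li={i,w} lo={i}
  b6 li={i} lo=∅
  b7 li=∅ lo=∅

Conflict graph:
  f — {i,s}
  i — {f,s,v,w,z}
  s — {f,i,v,w}
  v — {i,s}
  w — {i,s,z}
  z — {i,w}

Colouring:
  lower bound: {f,i,s} mutually conflict ⇒ χ ≥ 3
  assign f→R2 i→R0 s→R1 v→R2 w→R2 z→R1 — no edge inside a register ⇒ χ ≤ 3
  χ = 3

Answer: 3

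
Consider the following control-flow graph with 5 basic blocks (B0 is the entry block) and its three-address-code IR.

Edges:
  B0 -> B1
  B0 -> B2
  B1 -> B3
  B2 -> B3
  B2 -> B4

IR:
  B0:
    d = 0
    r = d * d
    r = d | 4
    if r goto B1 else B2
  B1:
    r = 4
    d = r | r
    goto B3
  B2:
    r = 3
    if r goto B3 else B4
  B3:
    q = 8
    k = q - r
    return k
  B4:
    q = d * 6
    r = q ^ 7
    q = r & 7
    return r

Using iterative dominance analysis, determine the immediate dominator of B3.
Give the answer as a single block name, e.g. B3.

idom tree: B1←B0 B2←B0 B3←B0 B4←B2
Dom at joins:
  B3: preds {B1,B2}: {B0,B1} ∩ {B0,B2} = {B0}; idom=B0

idom(B3) = B0

Answer: B0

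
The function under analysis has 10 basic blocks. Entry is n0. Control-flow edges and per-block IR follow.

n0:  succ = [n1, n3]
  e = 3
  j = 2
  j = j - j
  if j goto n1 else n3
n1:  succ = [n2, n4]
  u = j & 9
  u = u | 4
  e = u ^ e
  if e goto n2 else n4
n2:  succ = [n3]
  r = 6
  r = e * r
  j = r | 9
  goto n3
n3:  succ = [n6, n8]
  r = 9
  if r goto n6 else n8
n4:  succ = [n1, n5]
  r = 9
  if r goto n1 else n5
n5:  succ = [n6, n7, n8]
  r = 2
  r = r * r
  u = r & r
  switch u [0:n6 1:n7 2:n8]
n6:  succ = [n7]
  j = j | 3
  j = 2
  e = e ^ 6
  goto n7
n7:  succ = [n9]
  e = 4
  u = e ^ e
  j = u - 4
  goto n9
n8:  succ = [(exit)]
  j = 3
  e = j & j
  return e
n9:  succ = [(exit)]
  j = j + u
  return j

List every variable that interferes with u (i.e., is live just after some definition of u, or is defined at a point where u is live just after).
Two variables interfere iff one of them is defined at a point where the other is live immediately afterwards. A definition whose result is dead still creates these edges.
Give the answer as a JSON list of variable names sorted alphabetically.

def/use:
  n0 def {e,j} use ∅
  n1 def {e,u} use {e,j}
  n2 def {j,r} use {e}
  n3 def {r} use ∅
  n4 def {r} use ∅
  n5 def {r,u} use ∅
  n6 def {e,j} use {e,j}
  n7 def {e,j,u} use ∅
  n8 def {e,j} use ∅
  n9 def {j} use {j,u}

Liveness:
  n0: in=∅ out={e,j}
  n1: in={e,j} out={e,j}
  n2: in={e} out={e,j}
  n3: in={e,j} out={e,j}
  n4: in={e,j} out={e,j}
  n5: in={e,j} out={e,j}
  n6: in={e,j} out=∅
  n7: in=∅ out={j,u}
  n8: in=∅ out=∅
  n9: in={j,u} out=∅

Interference:
  e↔{j,r,u}
  j↔{e,r,u}
  r↔{e,j}
  u↔{e,j}

N(u) = ["e", "j"]

Answer: ["e", "j"]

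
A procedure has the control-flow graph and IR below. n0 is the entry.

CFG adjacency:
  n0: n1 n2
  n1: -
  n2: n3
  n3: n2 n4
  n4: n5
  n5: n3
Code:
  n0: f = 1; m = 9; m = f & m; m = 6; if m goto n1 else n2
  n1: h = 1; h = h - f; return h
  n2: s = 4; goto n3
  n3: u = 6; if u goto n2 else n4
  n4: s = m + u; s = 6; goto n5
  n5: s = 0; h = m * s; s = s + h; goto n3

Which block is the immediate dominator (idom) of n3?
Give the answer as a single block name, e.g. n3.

Answer: n2

Derivation:
idom tree: n1←n0 n2←n0 n3←n2 n4←n3 n5←n4
Dom at joins:
  n2: preds {n0,n3}: {n0} ∩ {n0,n2,n3} = {n0}; idom=n0
  n3: preds {n2,n5}: {n0,n2} ∩ {n0,n2,n3,n4,n5} = {n0,n2}; idom=n2

idom(n3) = n2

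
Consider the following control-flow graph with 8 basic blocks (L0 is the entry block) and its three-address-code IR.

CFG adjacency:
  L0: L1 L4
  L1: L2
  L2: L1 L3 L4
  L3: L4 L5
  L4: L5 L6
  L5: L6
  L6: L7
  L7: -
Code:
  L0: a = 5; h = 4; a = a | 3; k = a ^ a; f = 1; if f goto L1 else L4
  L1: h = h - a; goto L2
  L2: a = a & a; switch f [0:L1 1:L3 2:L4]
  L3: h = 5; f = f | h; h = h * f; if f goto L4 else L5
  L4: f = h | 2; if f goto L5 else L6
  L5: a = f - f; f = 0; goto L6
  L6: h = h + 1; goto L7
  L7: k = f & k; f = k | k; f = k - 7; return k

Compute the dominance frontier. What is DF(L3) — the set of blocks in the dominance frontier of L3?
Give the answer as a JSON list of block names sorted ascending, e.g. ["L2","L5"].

idom tree: L1←L0 L2←L1 L3←L2 L4←L0 L5←L0 L6←L0 L7←L6
Dom at joins:
  L1: preds {L0,L2}: {L0} ∩ {L0,L1,L2} = {L0}; idom=L0
  L4: preds {L0,L2,L3}: {L0} ∩ {L0,L1,L2} ∩ {L0,L1,L2,L3} = {L0}; idom=L0
  L5: preds {L3,L4}: {L0,L1,L2,L3} ∩ {L0,L4} = {L0}; idom=L0
  L6: preds {L4,L5}: {L0,L4} ∩ {L0,L5} = {L0}; idom=L0

Frontier:
  join L1 pred L0: · stop@L0
  join L1 pred L2: L2→L1 stop@L0
  join L4 pred L0: · stop@L0
  join L4 pred L2: L2→L1 stop@L0
  join L4 pred L3: L3→L2→L1 stop@L0
  join L5 pred L3: L3→L2→L1 stop@L0
  join L5 pred L4: L4 stop@L0
  join L6 pred L4: L4 stop@L0
  join L6 pred L5: L5 stop@L0
  DF(L0)=∅
  DF(L1)={L1,L4,L5}
  DF(L2)={L1,L4,L5}
  DF(L3)={L4,L5}
  DF(L4)={L5,L6}
  DF(L5)={L6}
  DF(L6)=∅
  DF(L7)=∅

DF(L3) = ["L4", "L5"]

Answer: ["L4", "L5"]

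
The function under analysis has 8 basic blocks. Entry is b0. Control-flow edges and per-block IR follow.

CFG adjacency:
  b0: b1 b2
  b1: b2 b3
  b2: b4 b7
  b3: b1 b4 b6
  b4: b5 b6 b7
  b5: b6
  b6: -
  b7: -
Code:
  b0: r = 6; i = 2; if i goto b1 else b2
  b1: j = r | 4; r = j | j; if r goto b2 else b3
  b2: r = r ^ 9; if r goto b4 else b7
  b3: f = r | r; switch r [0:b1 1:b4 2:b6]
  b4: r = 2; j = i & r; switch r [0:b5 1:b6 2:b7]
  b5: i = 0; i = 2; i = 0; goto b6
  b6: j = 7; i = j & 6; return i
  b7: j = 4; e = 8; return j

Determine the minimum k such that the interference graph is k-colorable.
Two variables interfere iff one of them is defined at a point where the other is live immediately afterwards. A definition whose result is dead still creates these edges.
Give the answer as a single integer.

Per-block:
  b0: {i,r} / ∅
  b1: {j,r} / {r}
  b2: {r} / {r}
  b3: {f} / {r}
  b4: {j,r} / {i}
  b5: {i} / ∅
  b6: {i,j} / ∅
  b7: {e,j} / ∅

Liveness:
  b0 li=∅ lo={i,r}
  b1 li={i,r} lo={i,r}
  b2 li={i,r} lo={i}
  b3 li={i,r} lo={i,r}
  b4 li={i} lo=∅
  b5 li=∅ lo=∅
  b6 li=∅ lo=∅
  b7 li=∅ lo=∅

Conflict graph:
  e↔{j}
  f↔{i,r}
  i↔{f,j,r}
  j↔{e,i,r}
  r↔{f,i,j}

Chromatic number:
  clique {f,i,r} ⇒ need ≥ 3
  3-colouring: R0={e,i}  R1={f,j}  R2={r}
  χ = 3

Answer: 3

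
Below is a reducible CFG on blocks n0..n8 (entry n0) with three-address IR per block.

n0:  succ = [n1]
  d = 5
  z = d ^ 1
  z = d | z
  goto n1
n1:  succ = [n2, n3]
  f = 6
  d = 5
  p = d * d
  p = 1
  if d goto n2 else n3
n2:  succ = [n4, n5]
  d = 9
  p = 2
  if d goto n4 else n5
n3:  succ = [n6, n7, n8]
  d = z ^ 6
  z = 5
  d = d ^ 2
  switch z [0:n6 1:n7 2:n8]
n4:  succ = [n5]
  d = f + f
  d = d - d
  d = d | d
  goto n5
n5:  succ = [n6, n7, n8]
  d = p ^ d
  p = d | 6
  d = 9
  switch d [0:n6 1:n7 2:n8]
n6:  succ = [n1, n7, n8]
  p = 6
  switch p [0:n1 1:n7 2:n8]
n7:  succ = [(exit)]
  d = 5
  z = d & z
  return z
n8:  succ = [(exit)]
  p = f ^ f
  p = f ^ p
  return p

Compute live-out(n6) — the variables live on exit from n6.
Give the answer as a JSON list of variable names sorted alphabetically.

Block summaries:
  n0: {d,z} / ∅
  n1: {d,f,p} / ∅
  n2: {d,p} / ∅
  n3: {d,z} / {z}
  n4: {d} / {f}
  n5: {d,p} / {d,p}
  n6: {p} / ∅
  n7: {d,z} / {z}
  n8: {p} / {f}

Backward fixpoint:
  live n0: ∅→{z}
  live n1: {z}→{f,z}
  live n2: {f,z}→{d,f,p,z}
  live n3: {f,z}→{f,z}
  live n4: {f,p,z}→{d,f,p,z}
  live n5: {d,f,p,z}→{f,z}
  live n6: {f,z}→{f,z}
  live n7: {z}→∅
  live n8: {f}→∅

live-out(n6) = ["f", "z"]

Answer: ["f", "z"]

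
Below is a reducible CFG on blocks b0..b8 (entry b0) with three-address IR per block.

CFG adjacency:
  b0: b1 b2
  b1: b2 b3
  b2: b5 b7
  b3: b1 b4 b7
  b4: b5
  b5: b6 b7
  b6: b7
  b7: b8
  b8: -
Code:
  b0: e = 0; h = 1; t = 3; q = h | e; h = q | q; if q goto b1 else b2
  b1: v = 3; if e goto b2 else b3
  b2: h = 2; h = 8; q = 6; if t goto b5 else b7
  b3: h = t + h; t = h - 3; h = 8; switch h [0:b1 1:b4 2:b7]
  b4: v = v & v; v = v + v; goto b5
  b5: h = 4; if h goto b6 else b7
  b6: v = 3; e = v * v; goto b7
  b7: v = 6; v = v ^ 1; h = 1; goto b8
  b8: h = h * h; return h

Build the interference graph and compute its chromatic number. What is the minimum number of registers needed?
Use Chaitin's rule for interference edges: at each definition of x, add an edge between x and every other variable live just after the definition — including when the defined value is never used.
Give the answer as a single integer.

Per-block:
  b0: def={e,h,q,t} ue=∅
  b1: def={v} ue={e}
  b2: def={h,q} ue={t}
  b3: def={h,t} ue={h,t}
  b4: def={v} ue={v}
  b5: def={h} ue=∅
  b6: def={e,v} ue=∅
  b7: def={h,v} ue=∅
  b8: def={h} ue={h}

Liveness:
  b0: in=∅ out={e,h,t}
  b1: in={e,h,t} out={e,h,t,v}
  b2: in={t} out=∅
  b3: in={e,h,t,v} out={e,h,t,v}
  b4: in={v} out=∅
  b5: in=∅ out=∅
  b6: in=∅ out=∅
  b7: in=∅ out={h}
  b8: in={h} out=∅

Conflict graph:
  e↔{h,q,t,v}
  h↔{e,q,t,v}
  q↔{e,h,t}
  t↔{e,h,q,v}
  v↔{e,h,t}

Chromatic number:
  {e,h,q,t} pairwise interfere (4-clique) ⇒ χ ≥ 4
  assign e→c0 h→c1 q→c3 t→c2 v→c3 — no edge inside a register ⇒ χ ≤ 4
  χ = 4

Answer: 4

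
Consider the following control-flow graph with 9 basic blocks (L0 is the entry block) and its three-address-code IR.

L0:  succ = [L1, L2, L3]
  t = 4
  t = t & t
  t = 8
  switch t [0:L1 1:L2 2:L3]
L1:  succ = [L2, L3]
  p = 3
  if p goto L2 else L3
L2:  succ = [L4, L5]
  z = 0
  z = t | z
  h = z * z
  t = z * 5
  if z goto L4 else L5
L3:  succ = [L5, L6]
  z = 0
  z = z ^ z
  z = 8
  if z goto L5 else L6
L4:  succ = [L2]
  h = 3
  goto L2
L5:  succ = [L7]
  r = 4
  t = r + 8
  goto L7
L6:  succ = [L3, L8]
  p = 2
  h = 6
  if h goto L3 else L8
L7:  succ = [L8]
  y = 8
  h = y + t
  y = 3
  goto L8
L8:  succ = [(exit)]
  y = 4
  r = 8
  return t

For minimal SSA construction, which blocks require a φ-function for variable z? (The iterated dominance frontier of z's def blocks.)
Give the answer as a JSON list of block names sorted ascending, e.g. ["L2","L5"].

idom tree: L1←L0 L2←L0 L3←L0 L4←L2 L5←L0 L6←L3 L7←L5 L8←L0
Join-block Dom:
  L2: preds {L0,L1,L4}: {L0} ∩ {L0,L1} ∩ {L0,L2,L4} = {L0}; idom=L0
  L3: preds {L0,L1,L6}: {L0} ∩ {L0,L1} ∩ {L0,L3,L6} = {L0}; idom=L0
  L5: preds {L2,L3}: {L0,L2} ∩ {L0,L3} = {L0}; idom=L0
  L8: preds {L6,L7}: {L0,L3,L6} ∩ {L0,L5,L7} = {L0}; idom=L0

DF walk-up:
  join L2 pred L0: · stop@L0
  join L2 pred L1: L1 stop@L0
  join L2 pred L4: L4→L2 stop@L0
  join L3 pred L0: · stop@L0
  join L3 pred L1: L1 stop@L0
  join L3 pred L6: L6→L3 stop@L0
  join L5 pred L2: L2 stop@L0
  join L5 pred L3: L3 stop@L0
  join L8 pred L6: L6→L3 stop@L0
  join L8 pred L7: L7→L5 stop@L0
  L0 → ∅
  L1 → {L2,L3}
  L2 → {L2,L5}
  L3 → {L3,L5,L8}
  L4 → {L2}
  L5 → {L8}
  L6 → {L3,L8}
  L7 → {L8}
  L8 → ∅

φ for z: defs {L2,L3}
  DF⁺ = {L2,L3,L5,L8}

Answer: ["L2", "L3", "L5", "L8"]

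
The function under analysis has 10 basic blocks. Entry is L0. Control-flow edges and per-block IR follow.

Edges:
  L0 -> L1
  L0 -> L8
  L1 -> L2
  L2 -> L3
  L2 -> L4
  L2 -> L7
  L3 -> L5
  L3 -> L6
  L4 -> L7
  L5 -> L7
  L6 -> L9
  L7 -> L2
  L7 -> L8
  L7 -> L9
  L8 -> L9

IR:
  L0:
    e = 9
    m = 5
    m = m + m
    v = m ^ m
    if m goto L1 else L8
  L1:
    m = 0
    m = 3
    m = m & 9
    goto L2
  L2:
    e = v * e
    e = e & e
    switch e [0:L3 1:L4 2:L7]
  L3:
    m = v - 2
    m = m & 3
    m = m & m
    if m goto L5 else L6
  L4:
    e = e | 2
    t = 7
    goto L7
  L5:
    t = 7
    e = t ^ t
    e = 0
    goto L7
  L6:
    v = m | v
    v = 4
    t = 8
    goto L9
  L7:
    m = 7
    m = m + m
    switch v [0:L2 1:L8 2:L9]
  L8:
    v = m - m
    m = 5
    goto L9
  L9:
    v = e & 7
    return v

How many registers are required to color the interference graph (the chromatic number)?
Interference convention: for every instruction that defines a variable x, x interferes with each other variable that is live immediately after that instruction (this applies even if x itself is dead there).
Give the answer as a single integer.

Answer: 3

Analysis:
def/use:
  L0: {e,m,v} / ∅
  L1: {m} / ∅
  L2: {e} / {e,v}
  L3: {m} / {v}
  L4: {e,t} / {e}
  L5: {e,t} / ∅
  L6: {t,v} / {m,v}
  L7: {m} / {v}
  L8: {m,v} / {m}
  L9: {v} / {e}

Liveness:
  L0 li=∅ lo={e,m,v}
  L1 li={e,v} lo={e,v}
  L2 li={e,v} lo={e,v}
  L3 li={e,v} lo={e,m,v}
  L4 li={e,v} lo={e,v}
  L5 li={v} lo={e,v}
  L6 li={e,m,v} lo={e}
  L7 li={e,v} lo={e,m,v}
  L8 li={e,m} lo={e}
  L9 li={e} lo=∅

Conflict graph:
  e — {m,t,v}
  m — {e,v}
  t — {e,v}
  v — {e,m,t}

Colouring:
  clique {e,m,v} ⇒ need ≥ 3
  assign e→c0 m→c2 t→c2 v→c1 — no edge inside a register ⇒ χ ≤ 3
  χ = 3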